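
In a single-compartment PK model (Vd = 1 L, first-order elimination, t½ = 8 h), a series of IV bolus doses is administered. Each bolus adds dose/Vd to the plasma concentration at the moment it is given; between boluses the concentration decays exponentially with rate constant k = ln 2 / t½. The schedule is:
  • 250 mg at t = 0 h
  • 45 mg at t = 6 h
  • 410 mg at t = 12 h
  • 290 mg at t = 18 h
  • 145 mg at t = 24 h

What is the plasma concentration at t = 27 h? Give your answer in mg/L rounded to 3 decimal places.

387.945 mg/L

k = ln 2 / 8 = 0.08664 per h
Dose 1 (250 mg at t=0 h): 250·exp(−0.08664·27) = 24.097 mg/L
Dose 2 (45 mg at t=6 h): 45·exp(−0.08664·21) = 7.295 mg/L
Dose 3 (410 mg at t=12 h): 410·exp(−0.08664·15) = 111.777 mg/L
Dose 4 (290 mg at t=18 h): 290·exp(−0.08664·9) = 132.966 mg/L
Dose 5 (145 mg at t=24 h): 145·exp(−0.08664·3) = 111.810 mg/L
C(27) = 24.097 + 7.295 + 111.777 + 132.966 + 111.810 = 387.945 mg/L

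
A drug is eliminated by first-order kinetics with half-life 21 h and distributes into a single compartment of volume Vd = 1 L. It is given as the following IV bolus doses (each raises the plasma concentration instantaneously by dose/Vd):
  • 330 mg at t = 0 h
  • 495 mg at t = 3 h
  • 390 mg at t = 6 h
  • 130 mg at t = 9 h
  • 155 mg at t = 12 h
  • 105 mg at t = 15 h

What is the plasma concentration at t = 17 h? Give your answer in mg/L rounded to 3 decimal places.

1100.919 mg/L

k = ln 2 / 21 = 0.03301 per h
Dose 1 (330 mg at t=0 h): 330·exp(−0.03301·17) = 188.288 mg/L
Dose 2 (495 mg at t=3 h): 495·exp(−0.03301·14) = 311.830 mg/L
Dose 3 (390 mg at t=6 h): 390·exp(−0.03301·11) = 271.258 mg/L
Dose 4 (130 mg at t=9 h): 130·exp(−0.03301·8) = 99.831 mg/L
Dose 5 (155 mg at t=12 h): 155·exp(−0.03301·5) = 131.419 mg/L
Dose 6 (105 mg at t=15 h): 105·exp(−0.03301·2) = 98.292 mg/L
C(17) = 188.288 + 311.830 + 271.258 + 99.831 + 131.419 + 98.292 = 1100.919 mg/L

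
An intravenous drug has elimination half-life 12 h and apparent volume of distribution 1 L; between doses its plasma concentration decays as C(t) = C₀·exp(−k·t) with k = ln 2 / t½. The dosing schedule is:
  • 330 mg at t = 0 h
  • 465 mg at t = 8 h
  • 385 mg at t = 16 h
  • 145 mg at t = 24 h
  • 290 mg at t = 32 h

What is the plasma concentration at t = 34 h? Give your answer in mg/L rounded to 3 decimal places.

625.726 mg/L

k = ln 2 / 12 = 0.05776 per h
Dose 1 (330 mg at t=0 h): 330·exp(−0.05776·34) = 46.302 mg/L
Dose 2 (465 mg at t=8 h): 465·exp(−0.05776·26) = 103.567 mg/L
Dose 3 (385 mg at t=16 h): 385·exp(−0.05776·18) = 136.118 mg/L
Dose 4 (145 mg at t=24 h): 145·exp(−0.05776·10) = 81.378 mg/L
Dose 5 (290 mg at t=32 h): 290·exp(−0.05776·2) = 258.361 mg/L
C(34) = 46.302 + 103.567 + 136.118 + 81.378 + 258.361 = 625.726 mg/L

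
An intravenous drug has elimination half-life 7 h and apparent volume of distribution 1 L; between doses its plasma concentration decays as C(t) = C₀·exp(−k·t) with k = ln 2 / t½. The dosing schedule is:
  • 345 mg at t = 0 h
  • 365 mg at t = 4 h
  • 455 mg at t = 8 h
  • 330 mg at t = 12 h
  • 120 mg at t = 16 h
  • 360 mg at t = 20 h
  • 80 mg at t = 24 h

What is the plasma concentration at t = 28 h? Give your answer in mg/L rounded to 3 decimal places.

439.371 mg/L

k = ln 2 / 7 = 0.09902 per h
Dose 1 (345 mg at t=0 h): 345·exp(−0.09902·28) = 21.562 mg/L
Dose 2 (365 mg at t=4 h): 365·exp(−0.09902·24) = 33.899 mg/L
Dose 3 (455 mg at t=8 h): 455·exp(−0.09902·20) = 62.795 mg/L
Dose 4 (330 mg at t=12 h): 330·exp(−0.09902·16) = 67.678 mg/L
Dose 5 (120 mg at t=16 h): 120·exp(−0.09902·12) = 36.570 mg/L
Dose 6 (360 mg at t=20 h): 360·exp(−0.09902·8) = 163.030 mg/L
Dose 7 (80 mg at t=24 h): 80·exp(−0.09902·4) = 53.836 mg/L
C(28) = 21.562 + 33.899 + 62.795 + 67.678 + 36.570 + 163.030 + 53.836 = 439.371 mg/L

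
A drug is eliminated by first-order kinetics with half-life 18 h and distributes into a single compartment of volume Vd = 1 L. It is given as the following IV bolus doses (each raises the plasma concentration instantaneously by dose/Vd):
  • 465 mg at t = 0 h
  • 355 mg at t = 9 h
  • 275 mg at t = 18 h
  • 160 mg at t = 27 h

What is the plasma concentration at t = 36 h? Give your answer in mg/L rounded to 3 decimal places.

k = ln 2 / 18 = 0.03851 per h
Dose 1 (465 mg at t=0 h): 465·exp(−0.03851·36) = 116.250 mg/L
Dose 2 (355 mg at t=9 h): 355·exp(−0.03851·27) = 125.511 mg/L
Dose 3 (275 mg at t=18 h): 275·exp(−0.03851·18) = 137.500 mg/L
Dose 4 (160 mg at t=27 h): 160·exp(−0.03851·9) = 113.137 mg/L
C(36) = 116.250 + 125.511 + 137.500 + 113.137 = 492.399 mg/L

492.399 mg/L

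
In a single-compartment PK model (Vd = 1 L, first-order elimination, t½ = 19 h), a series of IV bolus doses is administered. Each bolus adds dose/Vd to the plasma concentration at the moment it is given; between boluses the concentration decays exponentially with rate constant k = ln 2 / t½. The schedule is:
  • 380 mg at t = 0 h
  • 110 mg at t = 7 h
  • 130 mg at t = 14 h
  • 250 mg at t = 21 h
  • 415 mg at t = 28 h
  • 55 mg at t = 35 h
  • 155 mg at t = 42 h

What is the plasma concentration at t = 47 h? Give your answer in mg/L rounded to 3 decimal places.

k = ln 2 / 19 = 0.03648 per h
Dose 1 (380 mg at t=0 h): 380·exp(−0.03648·47) = 68.412 mg/L
Dose 2 (110 mg at t=7 h): 110·exp(−0.03648·40) = 25.565 mg/L
Dose 3 (130 mg at t=14 h): 130·exp(−0.03648·33) = 39.003 mg/L
Dose 4 (250 mg at t=21 h): 250·exp(−0.03648·26) = 96.829 mg/L
Dose 5 (415 mg at t=28 h): 415·exp(−0.03648·19) = 207.500 mg/L
Dose 6 (55 mg at t=35 h): 55·exp(−0.03648·12) = 35.501 mg/L
Dose 7 (155 mg at t=42 h): 155·exp(−0.03648·5) = 129.156 mg/L
C(47) = 68.412 + 25.565 + 39.003 + 96.829 + 207.500 + 35.501 + 129.156 = 601.965 mg/L

601.965 mg/L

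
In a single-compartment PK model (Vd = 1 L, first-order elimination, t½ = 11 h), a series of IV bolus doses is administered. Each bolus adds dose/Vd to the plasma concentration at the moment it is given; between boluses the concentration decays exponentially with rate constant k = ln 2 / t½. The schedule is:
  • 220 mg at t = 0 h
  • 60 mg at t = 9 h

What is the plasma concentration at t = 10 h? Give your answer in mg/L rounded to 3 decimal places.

k = ln 2 / 11 = 0.06301 per h
Dose 1 (220 mg at t=0 h): 220·exp(−0.06301·10) = 117.155 mg/L
Dose 2 (60 mg at t=9 h): 60·exp(−0.06301·1) = 56.336 mg/L
C(10) = 117.155 + 56.336 = 173.490 mg/L

173.490 mg/L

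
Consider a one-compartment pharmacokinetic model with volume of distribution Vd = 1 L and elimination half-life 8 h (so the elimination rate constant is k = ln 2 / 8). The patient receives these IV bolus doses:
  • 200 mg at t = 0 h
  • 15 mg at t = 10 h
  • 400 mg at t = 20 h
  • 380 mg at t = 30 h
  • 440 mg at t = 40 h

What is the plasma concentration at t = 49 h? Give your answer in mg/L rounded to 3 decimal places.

310.794 mg/L

k = ln 2 / 8 = 0.08664 per h
Dose 1 (200 mg at t=0 h): 200·exp(−0.08664·49) = 2.866 mg/L
Dose 2 (15 mg at t=10 h): 15·exp(−0.08664·39) = 0.511 mg/L
Dose 3 (400 mg at t=20 h): 400·exp(−0.08664·29) = 32.421 mg/L
Dose 4 (380 mg at t=30 h): 380·exp(−0.08664·19) = 73.255 mg/L
Dose 5 (440 mg at t=40 h): 440·exp(−0.08664·9) = 201.741 mg/L
C(49) = 2.866 + 0.511 + 32.421 + 73.255 + 201.741 = 310.794 mg/L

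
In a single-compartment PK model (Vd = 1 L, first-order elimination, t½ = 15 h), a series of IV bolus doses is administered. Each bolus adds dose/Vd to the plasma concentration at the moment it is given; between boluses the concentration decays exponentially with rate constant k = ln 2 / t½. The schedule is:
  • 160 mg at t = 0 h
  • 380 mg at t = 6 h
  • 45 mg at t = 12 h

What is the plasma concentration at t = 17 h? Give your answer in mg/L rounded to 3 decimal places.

337.229 mg/L

k = ln 2 / 15 = 0.04621 per h
Dose 1 (160 mg at t=0 h): 160·exp(−0.04621·17) = 72.938 mg/L
Dose 2 (380 mg at t=6 h): 380·exp(−0.04621·11) = 228.575 mg/L
Dose 3 (45 mg at t=12 h): 45·exp(−0.04621·5) = 35.717 mg/L
C(17) = 72.938 + 228.575 + 35.717 = 337.229 mg/L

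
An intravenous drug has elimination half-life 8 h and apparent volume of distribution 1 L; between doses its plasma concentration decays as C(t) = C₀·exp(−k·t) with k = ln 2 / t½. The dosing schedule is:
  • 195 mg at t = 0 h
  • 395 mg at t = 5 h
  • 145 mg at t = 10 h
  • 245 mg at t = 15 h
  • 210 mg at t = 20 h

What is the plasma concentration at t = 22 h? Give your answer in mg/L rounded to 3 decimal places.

k = ln 2 / 8 = 0.08664 per h
Dose 1 (195 mg at t=0 h): 195·exp(−0.08664·22) = 28.987 mg/L
Dose 2 (395 mg at t=5 h): 395·exp(−0.08664·17) = 90.554 mg/L
Dose 3 (145 mg at t=10 h): 145·exp(−0.08664·12) = 51.265 mg/L
Dose 4 (245 mg at t=15 h): 245·exp(−0.08664·7) = 133.587 mg/L
Dose 5 (210 mg at t=20 h): 210·exp(−0.08664·2) = 176.588 mg/L
C(22) = 28.987 + 90.554 + 51.265 + 133.587 + 176.588 = 480.982 mg/L

480.982 mg/L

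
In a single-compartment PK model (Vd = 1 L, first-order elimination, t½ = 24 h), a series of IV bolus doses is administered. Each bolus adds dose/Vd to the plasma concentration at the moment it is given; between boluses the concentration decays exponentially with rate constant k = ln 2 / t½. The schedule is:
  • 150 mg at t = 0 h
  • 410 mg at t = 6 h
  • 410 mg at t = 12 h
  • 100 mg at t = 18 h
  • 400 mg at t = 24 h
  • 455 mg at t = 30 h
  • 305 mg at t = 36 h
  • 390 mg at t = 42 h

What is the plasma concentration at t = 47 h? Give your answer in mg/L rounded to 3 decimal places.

1400.425 mg/L

k = ln 2 / 24 = 0.02888 per h
Dose 1 (150 mg at t=0 h): 150·exp(−0.02888·47) = 38.599 mg/L
Dose 2 (410 mg at t=6 h): 410·exp(−0.02888·41) = 125.465 mg/L
Dose 3 (410 mg at t=12 h): 410·exp(−0.02888·35) = 149.204 mg/L
Dose 4 (100 mg at t=18 h): 100·exp(−0.02888·29) = 43.277 mg/L
Dose 5 (400 mg at t=24 h): 400·exp(−0.02888·23) = 205.860 mg/L
Dose 6 (455 mg at t=30 h): 455·exp(−0.02888·17) = 278.472 mg/L
Dose 7 (305 mg at t=36 h): 305·exp(−0.02888·11) = 221.987 mg/L
Dose 8 (390 mg at t=42 h): 390·exp(−0.02888·5) = 337.559 mg/L
C(47) = 38.599 + 125.465 + 149.204 + 43.277 + 205.860 + 278.472 + 221.987 + 337.559 = 1400.425 mg/L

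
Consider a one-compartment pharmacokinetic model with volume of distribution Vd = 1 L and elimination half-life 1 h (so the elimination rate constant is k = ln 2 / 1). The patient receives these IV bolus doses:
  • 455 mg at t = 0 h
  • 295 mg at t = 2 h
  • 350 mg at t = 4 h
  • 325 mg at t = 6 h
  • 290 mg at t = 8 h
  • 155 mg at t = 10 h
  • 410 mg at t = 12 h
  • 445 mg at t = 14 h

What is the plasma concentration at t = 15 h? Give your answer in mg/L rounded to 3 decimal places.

k = ln 2 / 1 = 0.69315 per h
Dose 1 (455 mg at t=0 h): 455·exp(−0.69315·15) = 0.014 mg/L
Dose 2 (295 mg at t=2 h): 295·exp(−0.69315·13) = 0.036 mg/L
Dose 3 (350 mg at t=4 h): 350·exp(−0.69315·11) = 0.171 mg/L
Dose 4 (325 mg at t=6 h): 325·exp(−0.69315·9) = 0.635 mg/L
Dose 5 (290 mg at t=8 h): 290·exp(−0.69315·7) = 2.266 mg/L
Dose 6 (155 mg at t=10 h): 155·exp(−0.69315·5) = 4.844 mg/L
Dose 7 (410 mg at t=12 h): 410·exp(−0.69315·3) = 51.250 mg/L
Dose 8 (445 mg at t=14 h): 445·exp(−0.69315·1) = 222.500 mg/L
C(15) = 0.014 + 0.036 + 0.171 + 0.635 + 2.266 + 4.844 + 51.250 + 222.500 = 281.715 mg/L

281.715 mg/L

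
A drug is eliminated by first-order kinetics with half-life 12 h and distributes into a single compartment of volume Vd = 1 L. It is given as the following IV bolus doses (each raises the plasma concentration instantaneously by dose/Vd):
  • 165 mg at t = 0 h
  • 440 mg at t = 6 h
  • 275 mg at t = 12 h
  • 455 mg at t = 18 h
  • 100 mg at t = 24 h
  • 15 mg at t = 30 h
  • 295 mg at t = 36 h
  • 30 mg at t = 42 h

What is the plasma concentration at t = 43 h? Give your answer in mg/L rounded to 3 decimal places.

484.585 mg/L

k = ln 2 / 12 = 0.05776 per h
Dose 1 (165 mg at t=0 h): 165·exp(−0.05776·43) = 13.766 mg/L
Dose 2 (440 mg at t=6 h): 440·exp(−0.05776·37) = 51.913 mg/L
Dose 3 (275 mg at t=12 h): 275·exp(−0.05776·31) = 45.885 mg/L
Dose 4 (455 mg at t=18 h): 455·exp(−0.05776·25) = 107.366 mg/L
Dose 5 (100 mg at t=24 h): 100·exp(−0.05776·19) = 33.371 mg/L
Dose 6 (15 mg at t=30 h): 15·exp(−0.05776·13) = 7.079 mg/L
Dose 7 (295 mg at t=36 h): 295·exp(−0.05776·7) = 196.889 mg/L
Dose 8 (30 mg at t=42 h): 30·exp(−0.05776·1) = 28.316 mg/L
C(43) = 13.766 + 51.913 + 45.885 + 107.366 + 33.371 + 7.079 + 196.889 + 28.316 = 484.585 mg/L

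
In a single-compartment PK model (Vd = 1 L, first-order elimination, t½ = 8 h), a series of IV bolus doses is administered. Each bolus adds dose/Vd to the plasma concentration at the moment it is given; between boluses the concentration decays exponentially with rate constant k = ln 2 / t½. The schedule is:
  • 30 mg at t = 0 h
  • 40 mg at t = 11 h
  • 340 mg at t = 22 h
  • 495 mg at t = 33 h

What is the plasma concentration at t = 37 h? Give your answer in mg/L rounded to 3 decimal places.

448.131 mg/L

k = ln 2 / 8 = 0.08664 per h
Dose 1 (30 mg at t=0 h): 30·exp(−0.08664·37) = 1.216 mg/L
Dose 2 (40 mg at t=11 h): 40·exp(−0.08664·26) = 4.204 mg/L
Dose 3 (340 mg at t=22 h): 340·exp(−0.08664·15) = 92.693 mg/L
Dose 4 (495 mg at t=33 h): 495·exp(−0.08664·4) = 350.018 mg/L
C(37) = 1.216 + 4.204 + 92.693 + 350.018 = 448.131 mg/L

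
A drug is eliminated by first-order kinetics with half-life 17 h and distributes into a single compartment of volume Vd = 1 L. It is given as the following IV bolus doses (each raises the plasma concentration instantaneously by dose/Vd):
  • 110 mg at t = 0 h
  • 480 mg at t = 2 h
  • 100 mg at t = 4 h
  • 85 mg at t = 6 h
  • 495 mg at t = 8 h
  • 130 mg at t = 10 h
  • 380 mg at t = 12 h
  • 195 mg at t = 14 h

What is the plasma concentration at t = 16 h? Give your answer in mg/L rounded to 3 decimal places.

k = ln 2 / 17 = 0.04077 per h
Dose 1 (110 mg at t=0 h): 110·exp(−0.04077·16) = 57.289 mg/L
Dose 2 (480 mg at t=2 h): 480·exp(−0.04077·14) = 271.228 mg/L
Dose 3 (100 mg at t=4 h): 100·exp(−0.04077·12) = 61.307 mg/L
Dose 4 (85 mg at t=6 h): 85·exp(−0.04077·10) = 56.538 mg/L
Dose 5 (495 mg at t=8 h): 495·exp(−0.04077·8) = 357.227 mg/L
Dose 6 (130 mg at t=10 h): 130·exp(−0.04077·6) = 101.788 mg/L
Dose 7 (380 mg at t=12 h): 380·exp(−0.04077·4) = 322.814 mg/L
Dose 8 (195 mg at t=14 h): 195·exp(−0.04077·2) = 179.729 mg/L
C(16) = 57.289 + 271.228 + 61.307 + 56.538 + 357.227 + 101.788 + 322.814 + 179.729 = 1407.921 mg/L

1407.921 mg/L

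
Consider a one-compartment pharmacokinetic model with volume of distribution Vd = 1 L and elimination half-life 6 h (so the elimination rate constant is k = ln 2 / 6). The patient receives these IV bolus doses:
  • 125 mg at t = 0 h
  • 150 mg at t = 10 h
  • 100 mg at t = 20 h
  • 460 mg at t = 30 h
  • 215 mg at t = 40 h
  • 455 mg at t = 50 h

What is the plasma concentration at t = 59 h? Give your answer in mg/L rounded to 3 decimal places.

k = ln 2 / 6 = 0.11552 per h
Dose 1 (125 mg at t=0 h): 125·exp(−0.11552·59) = 0.137 mg/L
Dose 2 (150 mg at t=10 h): 150·exp(−0.11552·49) = 0.522 mg/L
Dose 3 (100 mg at t=20 h): 100·exp(−0.11552·39) = 1.105 mg/L
Dose 4 (460 mg at t=30 h): 460·exp(−0.11552·29) = 16.135 mg/L
Dose 5 (215 mg at t=40 h): 215·exp(−0.11552·19) = 23.943 mg/L
Dose 6 (455 mg at t=50 h): 455·exp(−0.11552·9) = 160.867 mg/L
C(59) = 0.137 + 0.522 + 1.105 + 16.135 + 23.943 + 160.867 = 202.709 mg/L

202.709 mg/L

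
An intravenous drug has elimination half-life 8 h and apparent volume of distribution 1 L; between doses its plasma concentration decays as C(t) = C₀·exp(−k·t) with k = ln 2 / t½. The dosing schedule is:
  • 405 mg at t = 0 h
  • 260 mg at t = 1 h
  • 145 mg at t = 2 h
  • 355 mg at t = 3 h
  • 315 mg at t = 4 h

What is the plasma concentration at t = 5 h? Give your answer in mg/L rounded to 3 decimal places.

k = ln 2 / 8 = 0.08664 per h
Dose 1 (405 mg at t=0 h): 405·exp(−0.08664·5) = 262.610 mg/L
Dose 2 (260 mg at t=1 h): 260·exp(−0.08664·4) = 183.848 mg/L
Dose 3 (145 mg at t=2 h): 145·exp(−0.08664·3) = 111.810 mg/L
Dose 4 (355 mg at t=3 h): 355·exp(−0.08664·2) = 298.518 mg/L
Dose 5 (315 mg at t=4 h): 315·exp(−0.08664·1) = 288.856 mg/L
C(5) = 262.610 + 183.848 + 111.810 + 298.518 + 288.856 = 1145.643 mg/L

1145.643 mg/L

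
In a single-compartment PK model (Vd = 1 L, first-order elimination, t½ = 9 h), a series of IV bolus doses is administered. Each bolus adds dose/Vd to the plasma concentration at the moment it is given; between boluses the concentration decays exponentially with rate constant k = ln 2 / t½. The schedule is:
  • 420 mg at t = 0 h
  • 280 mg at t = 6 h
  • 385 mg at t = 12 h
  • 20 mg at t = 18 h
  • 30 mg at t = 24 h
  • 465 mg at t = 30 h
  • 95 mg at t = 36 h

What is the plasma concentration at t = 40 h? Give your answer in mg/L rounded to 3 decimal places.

k = ln 2 / 9 = 0.07702 per h
Dose 1 (420 mg at t=0 h): 420·exp(−0.07702·40) = 19.290 mg/L
Dose 2 (280 mg at t=6 h): 280·exp(−0.07702·34) = 20.414 mg/L
Dose 3 (385 mg at t=12 h): 385·exp(−0.07702·28) = 44.558 mg/L
Dose 4 (20 mg at t=18 h): 20·exp(−0.07702·22) = 3.674 mg/L
Dose 5 (30 mg at t=24 h): 30·exp(−0.07702·16) = 8.749 mg/L
Dose 6 (465 mg at t=30 h): 465·exp(−0.07702·10) = 215.266 mg/L
Dose 7 (95 mg at t=36 h): 95·exp(−0.07702·4) = 69.812 mg/L
C(40) = 19.290 + 20.414 + 44.558 + 3.674 + 8.749 + 215.266 + 69.812 = 381.764 mg/L

381.764 mg/L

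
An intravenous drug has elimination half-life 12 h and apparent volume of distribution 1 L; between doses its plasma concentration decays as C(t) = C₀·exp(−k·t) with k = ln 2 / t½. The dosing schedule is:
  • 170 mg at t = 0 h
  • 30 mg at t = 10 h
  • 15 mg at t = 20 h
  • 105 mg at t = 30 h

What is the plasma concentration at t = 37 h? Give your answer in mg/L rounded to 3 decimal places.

102.062 mg/L

k = ln 2 / 12 = 0.05776 per h
Dose 1 (170 mg at t=0 h): 170·exp(−0.05776·37) = 20.057 mg/L
Dose 2 (30 mg at t=10 h): 30·exp(−0.05776·27) = 6.307 mg/L
Dose 3 (15 mg at t=20 h): 15·exp(−0.05776·17) = 5.619 mg/L
Dose 4 (105 mg at t=30 h): 105·exp(−0.05776·7) = 70.079 mg/L
C(37) = 20.057 + 6.307 + 5.619 + 70.079 = 102.062 mg/L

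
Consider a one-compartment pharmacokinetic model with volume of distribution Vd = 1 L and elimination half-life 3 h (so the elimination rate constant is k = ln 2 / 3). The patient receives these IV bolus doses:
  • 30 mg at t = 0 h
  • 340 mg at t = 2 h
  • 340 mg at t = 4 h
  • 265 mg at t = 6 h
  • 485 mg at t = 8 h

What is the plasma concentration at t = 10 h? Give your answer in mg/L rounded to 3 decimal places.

552.219 mg/L

k = ln 2 / 3 = 0.23105 per h
Dose 1 (30 mg at t=0 h): 30·exp(−0.23105·10) = 2.976 mg/L
Dose 2 (340 mg at t=2 h): 340·exp(−0.23105·8) = 53.547 mg/L
Dose 3 (340 mg at t=4 h): 340·exp(−0.23105·6) = 85.000 mg/L
Dose 4 (265 mg at t=6 h): 265·exp(−0.23105·4) = 105.165 mg/L
Dose 5 (485 mg at t=8 h): 485·exp(−0.23105·2) = 305.531 mg/L
C(10) = 2.976 + 53.547 + 85.000 + 105.165 + 305.531 = 552.219 mg/L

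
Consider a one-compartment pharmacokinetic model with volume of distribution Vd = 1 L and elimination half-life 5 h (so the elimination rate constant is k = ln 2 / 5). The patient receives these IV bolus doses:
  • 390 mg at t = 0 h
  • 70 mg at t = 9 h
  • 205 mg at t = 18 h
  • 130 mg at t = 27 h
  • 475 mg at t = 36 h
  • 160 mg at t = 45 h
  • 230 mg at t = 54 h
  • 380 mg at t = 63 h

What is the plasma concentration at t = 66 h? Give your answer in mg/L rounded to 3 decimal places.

311.326 mg/L

k = ln 2 / 5 = 0.13863 per h
Dose 1 (390 mg at t=0 h): 390·exp(−0.13863·66) = 0.041 mg/L
Dose 2 (70 mg at t=9 h): 70·exp(−0.13863·57) = 0.026 mg/L
Dose 3 (205 mg at t=18 h): 205·exp(−0.13863·48) = 0.264 mg/L
Dose 4 (130 mg at t=27 h): 130·exp(−0.13863·39) = 0.583 mg/L
Dose 5 (475 mg at t=36 h): 475·exp(−0.13863·30) = 7.422 mg/L
Dose 6 (160 mg at t=45 h): 160·exp(−0.13863·21) = 8.706 mg/L
Dose 7 (230 mg at t=54 h): 230·exp(−0.13863·12) = 43.577 mg/L
Dose 8 (380 mg at t=63 h): 380·exp(−0.13863·3) = 250.707 mg/L
C(66) = 0.041 + 0.026 + 0.264 + 0.583 + 7.422 + 8.706 + 43.577 + 250.707 = 311.326 mg/L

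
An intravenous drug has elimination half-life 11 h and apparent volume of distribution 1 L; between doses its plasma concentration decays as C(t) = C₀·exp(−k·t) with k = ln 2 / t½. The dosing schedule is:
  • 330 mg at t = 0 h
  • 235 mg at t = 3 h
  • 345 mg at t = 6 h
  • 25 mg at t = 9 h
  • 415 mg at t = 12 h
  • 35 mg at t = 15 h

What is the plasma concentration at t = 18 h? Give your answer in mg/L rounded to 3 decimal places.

686.935 mg/L

k = ln 2 / 11 = 0.06301 per h
Dose 1 (330 mg at t=0 h): 330·exp(−0.06301·18) = 106.150 mg/L
Dose 2 (235 mg at t=3 h): 235·exp(−0.06301·15) = 91.321 mg/L
Dose 3 (345 mg at t=6 h): 345·exp(−0.06301·12) = 161.966 mg/L
Dose 4 (25 mg at t=9 h): 25·exp(−0.06301·9) = 14.179 mg/L
Dose 5 (415 mg at t=12 h): 415·exp(−0.06301·6) = 284.348 mg/L
Dose 6 (35 mg at t=15 h): 35·exp(−0.06301·3) = 28.971 mg/L
C(18) = 106.150 + 91.321 + 161.966 + 14.179 + 284.348 + 28.971 = 686.935 mg/L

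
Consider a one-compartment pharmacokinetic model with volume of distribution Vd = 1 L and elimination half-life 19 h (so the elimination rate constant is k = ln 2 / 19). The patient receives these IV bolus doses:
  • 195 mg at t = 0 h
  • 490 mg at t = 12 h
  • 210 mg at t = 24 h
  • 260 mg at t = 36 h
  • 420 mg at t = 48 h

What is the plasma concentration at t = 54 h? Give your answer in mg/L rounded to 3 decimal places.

k = ln 2 / 19 = 0.03648 per h
Dose 1 (195 mg at t=0 h): 195·exp(−0.03648·54) = 27.194 mg/L
Dose 2 (490 mg at t=12 h): 490·exp(−0.03648·42) = 105.867 mg/L
Dose 3 (210 mg at t=24 h): 210·exp(−0.03648·30) = 70.292 mg/L
Dose 4 (260 mg at t=36 h): 260·exp(−0.03648·18) = 134.830 mg/L
Dose 5 (420 mg at t=48 h): 420·exp(−0.03648·6) = 337.433 mg/L
C(54) = 27.194 + 105.867 + 70.292 + 134.830 + 337.433 = 675.617 mg/L

675.617 mg/L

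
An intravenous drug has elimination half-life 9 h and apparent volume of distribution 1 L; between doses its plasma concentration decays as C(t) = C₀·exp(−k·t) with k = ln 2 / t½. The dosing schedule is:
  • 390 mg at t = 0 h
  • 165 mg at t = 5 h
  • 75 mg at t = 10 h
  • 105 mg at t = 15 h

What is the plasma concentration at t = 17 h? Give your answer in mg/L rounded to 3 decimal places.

k = ln 2 / 9 = 0.07702 per h
Dose 1 (390 mg at t=0 h): 390·exp(−0.07702·17) = 105.306 mg/L
Dose 2 (165 mg at t=5 h): 165·exp(−0.07702·12) = 65.480 mg/L
Dose 3 (75 mg at t=10 h): 75·exp(−0.07702·7) = 43.745 mg/L
Dose 4 (105 mg at t=15 h): 105·exp(−0.07702·2) = 90.011 mg/L
C(17) = 105.306 + 65.480 + 43.745 + 90.011 = 304.542 mg/L

304.542 mg/L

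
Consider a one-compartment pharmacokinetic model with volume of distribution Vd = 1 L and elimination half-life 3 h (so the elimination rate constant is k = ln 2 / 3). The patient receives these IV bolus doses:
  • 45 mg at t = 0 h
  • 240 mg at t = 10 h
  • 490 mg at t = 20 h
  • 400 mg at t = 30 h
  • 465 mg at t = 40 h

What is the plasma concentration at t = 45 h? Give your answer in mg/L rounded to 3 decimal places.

k = ln 2 / 3 = 0.23105 per h
Dose 1 (45 mg at t=0 h): 45·exp(−0.23105·45) = 0.001 mg/L
Dose 2 (240 mg at t=10 h): 240·exp(−0.23105·35) = 0.074 mg/L
Dose 3 (490 mg at t=20 h): 490·exp(−0.23105·25) = 1.519 mg/L
Dose 4 (400 mg at t=30 h): 400·exp(−0.23105·15) = 12.500 mg/L
Dose 5 (465 mg at t=40 h): 465·exp(−0.23105·5) = 146.466 mg/L
C(45) = 0.001 + 0.074 + 1.519 + 12.500 + 146.466 = 160.560 mg/L

160.560 mg/L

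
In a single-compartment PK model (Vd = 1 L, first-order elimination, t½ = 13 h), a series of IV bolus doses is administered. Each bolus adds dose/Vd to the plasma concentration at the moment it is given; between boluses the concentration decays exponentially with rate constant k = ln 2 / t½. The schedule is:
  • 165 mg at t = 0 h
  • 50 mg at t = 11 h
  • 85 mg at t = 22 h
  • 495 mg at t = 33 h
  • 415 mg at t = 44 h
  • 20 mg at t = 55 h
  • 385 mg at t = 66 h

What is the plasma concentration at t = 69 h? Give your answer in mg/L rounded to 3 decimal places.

k = ln 2 / 13 = 0.05332 per h
Dose 1 (165 mg at t=0 h): 165·exp(−0.05332·69) = 4.166 mg/L
Dose 2 (50 mg at t=11 h): 50·exp(−0.05332·58) = 2.269 mg/L
Dose 3 (85 mg at t=22 h): 85·exp(−0.05332·47) = 6.936 mg/L
Dose 4 (495 mg at t=33 h): 495·exp(−0.05332·36) = 72.608 mg/L
Dose 5 (415 mg at t=44 h): 415·exp(−0.05332·25) = 109.432 mg/L
Dose 6 (20 mg at t=55 h): 20·exp(−0.05332·14) = 9.481 mg/L
Dose 7 (385 mg at t=66 h): 385·exp(−0.05332·3) = 328.089 mg/L
C(69) = 4.166 + 2.269 + 6.936 + 72.608 + 109.432 + 9.481 + 328.089 = 532.981 mg/L

532.981 mg/L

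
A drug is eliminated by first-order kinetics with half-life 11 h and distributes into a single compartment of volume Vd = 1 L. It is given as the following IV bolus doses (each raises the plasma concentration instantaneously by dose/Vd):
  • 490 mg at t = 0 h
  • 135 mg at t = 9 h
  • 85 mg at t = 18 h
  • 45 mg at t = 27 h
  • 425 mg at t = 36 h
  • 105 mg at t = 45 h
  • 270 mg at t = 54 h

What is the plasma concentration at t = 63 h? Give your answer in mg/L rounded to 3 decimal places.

287.829 mg/L

k = ln 2 / 11 = 0.06301 per h
Dose 1 (490 mg at t=0 h): 490·exp(−0.06301·63) = 9.249 mg/L
Dose 2 (135 mg at t=9 h): 135·exp(−0.06301·54) = 4.493 mg/L
Dose 3 (85 mg at t=18 h): 85·exp(−0.06301·45) = 4.988 mg/L
Dose 4 (45 mg at t=27 h): 45·exp(−0.06301·36) = 4.656 mg/L
Dose 5 (425 mg at t=36 h): 425·exp(−0.06301·27) = 77.535 mg/L
Dose 6 (105 mg at t=45 h): 105·exp(−0.06301·18) = 33.775 mg/L
Dose 7 (270 mg at t=54 h): 270·exp(−0.06301·9) = 153.132 mg/L
C(63) = 9.249 + 4.493 + 4.988 + 4.656 + 77.535 + 33.775 + 153.132 = 287.829 mg/L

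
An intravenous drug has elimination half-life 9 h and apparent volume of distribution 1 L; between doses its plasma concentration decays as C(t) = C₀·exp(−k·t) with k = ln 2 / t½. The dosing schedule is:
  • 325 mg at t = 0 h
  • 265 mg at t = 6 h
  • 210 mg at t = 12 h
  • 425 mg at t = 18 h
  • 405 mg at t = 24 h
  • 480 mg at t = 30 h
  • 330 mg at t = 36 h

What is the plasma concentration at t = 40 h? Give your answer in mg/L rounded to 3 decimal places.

k = ln 2 / 9 = 0.07702 per h
Dose 1 (325 mg at t=0 h): 325·exp(−0.07702·40) = 14.927 mg/L
Dose 2 (265 mg at t=6 h): 265·exp(−0.07702·34) = 19.321 mg/L
Dose 3 (210 mg at t=12 h): 210·exp(−0.07702·28) = 24.304 mg/L
Dose 4 (425 mg at t=18 h): 425·exp(−0.07702·22) = 78.080 mg/L
Dose 5 (405 mg at t=24 h): 405·exp(−0.07702·16) = 118.111 mg/L
Dose 6 (480 mg at t=30 h): 480·exp(−0.07702·10) = 222.210 mg/L
Dose 7 (330 mg at t=36 h): 330·exp(−0.07702·4) = 242.506 mg/L
C(40) = 14.927 + 19.321 + 24.304 + 78.080 + 118.111 + 222.210 + 242.506 = 719.459 mg/L

719.459 mg/L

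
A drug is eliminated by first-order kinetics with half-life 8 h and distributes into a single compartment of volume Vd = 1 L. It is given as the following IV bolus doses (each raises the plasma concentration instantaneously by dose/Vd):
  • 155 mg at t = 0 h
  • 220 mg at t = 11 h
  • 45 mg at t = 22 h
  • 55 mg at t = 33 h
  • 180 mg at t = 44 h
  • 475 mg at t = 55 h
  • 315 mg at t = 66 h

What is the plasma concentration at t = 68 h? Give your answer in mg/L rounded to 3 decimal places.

k = ln 2 / 8 = 0.08664 per h
Dose 1 (155 mg at t=0 h): 155·exp(−0.08664·68) = 0.428 mg/L
Dose 2 (220 mg at t=11 h): 220·exp(−0.08664·57) = 1.576 mg/L
Dose 3 (45 mg at t=22 h): 45·exp(−0.08664·46) = 0.836 mg/L
Dose 4 (55 mg at t=33 h): 55·exp(−0.08664·35) = 2.651 mg/L
Dose 5 (180 mg at t=44 h): 180·exp(−0.08664·24) = 22.500 mg/L
Dose 6 (475 mg at t=55 h): 475·exp(−0.08664·13) = 154.000 mg/L
Dose 7 (315 mg at t=66 h): 315·exp(−0.08664·2) = 264.882 mg/L
C(68) = 0.428 + 1.576 + 0.836 + 2.651 + 22.500 + 154.000 + 264.882 = 446.873 mg/L

446.873 mg/L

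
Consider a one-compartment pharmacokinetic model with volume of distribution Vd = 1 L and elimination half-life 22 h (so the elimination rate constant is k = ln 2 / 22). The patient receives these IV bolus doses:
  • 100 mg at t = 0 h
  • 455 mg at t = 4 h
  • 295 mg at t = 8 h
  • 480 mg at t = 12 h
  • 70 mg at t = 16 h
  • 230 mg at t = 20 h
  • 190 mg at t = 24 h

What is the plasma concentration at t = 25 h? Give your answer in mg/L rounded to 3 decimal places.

k = ln 2 / 22 = 0.03151 per h
Dose 1 (100 mg at t=0 h): 100·exp(−0.03151·25) = 45.490 mg/L
Dose 2 (455 mg at t=4 h): 455·exp(−0.03151·21) = 234.782 mg/L
Dose 3 (295 mg at t=8 h): 295·exp(−0.03151·17) = 172.666 mg/L
Dose 4 (480 mg at t=12 h): 480·exp(−0.03151·13) = 318.684 mg/L
Dose 5 (70 mg at t=16 h): 70·exp(−0.03151·9) = 52.717 mg/L
Dose 6 (230 mg at t=20 h): 230·exp(−0.03151·5) = 196.477 mg/L
Dose 7 (190 mg at t=24 h): 190·exp(−0.03151·1) = 184.107 mg/L
C(25) = 45.490 + 234.782 + 172.666 + 318.684 + 52.717 + 196.477 + 184.107 = 1204.924 mg/L

1204.924 mg/L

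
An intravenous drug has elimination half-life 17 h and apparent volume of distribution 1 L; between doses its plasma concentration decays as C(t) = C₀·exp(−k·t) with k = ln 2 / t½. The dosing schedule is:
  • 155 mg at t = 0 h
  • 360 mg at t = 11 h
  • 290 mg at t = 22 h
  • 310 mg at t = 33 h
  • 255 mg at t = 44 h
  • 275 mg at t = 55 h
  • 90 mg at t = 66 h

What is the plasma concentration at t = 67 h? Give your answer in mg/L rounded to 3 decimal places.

525.417 mg/L

k = ln 2 / 17 = 0.04077 per h
Dose 1 (155 mg at t=0 h): 155·exp(−0.04077·67) = 10.091 mg/L
Dose 2 (360 mg at t=11 h): 360·exp(−0.04077·56) = 36.701 mg/L
Dose 3 (290 mg at t=22 h): 290·exp(−0.04077·45) = 46.297 mg/L
Dose 4 (310 mg at t=33 h): 310·exp(−0.04077·34) = 77.500 mg/L
Dose 5 (255 mg at t=44 h): 255·exp(−0.04077·23) = 99.831 mg/L
Dose 6 (275 mg at t=55 h): 275·exp(−0.04077·12) = 168.594 mg/L
Dose 7 (90 mg at t=66 h): 90·exp(−0.04077·1) = 86.404 mg/L
C(67) = 10.091 + 36.701 + 46.297 + 77.500 + 99.831 + 168.594 + 86.404 = 525.417 mg/L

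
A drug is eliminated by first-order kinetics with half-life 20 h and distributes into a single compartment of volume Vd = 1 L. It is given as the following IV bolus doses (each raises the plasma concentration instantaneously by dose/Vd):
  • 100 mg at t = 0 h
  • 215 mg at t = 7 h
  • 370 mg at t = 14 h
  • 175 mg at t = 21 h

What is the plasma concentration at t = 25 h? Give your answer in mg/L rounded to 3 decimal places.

562.324 mg/L

k = ln 2 / 20 = 0.03466 per h
Dose 1 (100 mg at t=0 h): 100·exp(−0.03466·25) = 42.045 mg/L
Dose 2 (215 mg at t=7 h): 215·exp(−0.03466·18) = 115.216 mg/L
Dose 3 (370 mg at t=14 h): 370·exp(−0.03466·11) = 252.717 mg/L
Dose 4 (175 mg at t=21 h): 175·exp(−0.03466·4) = 152.346 mg/L
C(25) = 42.045 + 115.216 + 252.717 + 152.346 = 562.324 mg/L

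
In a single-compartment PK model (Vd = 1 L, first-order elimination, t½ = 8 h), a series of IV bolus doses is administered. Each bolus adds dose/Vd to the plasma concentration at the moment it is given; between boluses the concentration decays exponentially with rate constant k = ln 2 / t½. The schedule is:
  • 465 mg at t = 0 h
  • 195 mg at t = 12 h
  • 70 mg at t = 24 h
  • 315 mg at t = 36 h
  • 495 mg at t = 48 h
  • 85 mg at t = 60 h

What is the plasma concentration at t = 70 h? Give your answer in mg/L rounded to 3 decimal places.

129.537 mg/L

k = ln 2 / 8 = 0.08664 per h
Dose 1 (465 mg at t=0 h): 465·exp(−0.08664·70) = 1.080 mg/L
Dose 2 (195 mg at t=12 h): 195·exp(−0.08664·58) = 1.281 mg/L
Dose 3 (70 mg at t=24 h): 70·exp(−0.08664·46) = 1.301 mg/L
Dose 4 (315 mg at t=36 h): 315·exp(−0.08664·34) = 16.555 mg/L
Dose 5 (495 mg at t=48 h): 495·exp(−0.08664·22) = 73.582 mg/L
Dose 6 (85 mg at t=60 h): 85·exp(−0.08664·10) = 35.738 mg/L
C(70) = 1.080 + 1.281 + 1.301 + 16.555 + 73.582 + 35.738 = 129.537 mg/L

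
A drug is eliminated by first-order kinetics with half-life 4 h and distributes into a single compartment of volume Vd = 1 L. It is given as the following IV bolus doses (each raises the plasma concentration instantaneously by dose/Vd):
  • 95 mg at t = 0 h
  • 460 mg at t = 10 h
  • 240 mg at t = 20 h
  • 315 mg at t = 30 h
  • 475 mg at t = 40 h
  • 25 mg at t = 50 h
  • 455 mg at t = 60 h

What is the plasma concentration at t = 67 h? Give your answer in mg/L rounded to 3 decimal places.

141.611 mg/L

k = ln 2 / 4 = 0.17329 per h
Dose 1 (95 mg at t=0 h): 95·exp(−0.17329·67) = 0.001 mg/L
Dose 2 (460 mg at t=10 h): 460·exp(−0.17329·57) = 0.024 mg/L
Dose 3 (240 mg at t=20 h): 240·exp(−0.17329·47) = 0.070 mg/L
Dose 4 (315 mg at t=30 h): 315·exp(−0.17329·37) = 0.517 mg/L
Dose 5 (475 mg at t=40 h): 475·exp(−0.17329·27) = 4.413 mg/L
Dose 6 (25 mg at t=50 h): 25·exp(−0.17329·17) = 1.314 mg/L
Dose 7 (455 mg at t=60 h): 455·exp(−0.17329·7) = 135.272 mg/L
C(67) = 0.001 + 0.024 + 0.070 + 0.517 + 4.413 + 1.314 + 135.272 = 141.611 mg/L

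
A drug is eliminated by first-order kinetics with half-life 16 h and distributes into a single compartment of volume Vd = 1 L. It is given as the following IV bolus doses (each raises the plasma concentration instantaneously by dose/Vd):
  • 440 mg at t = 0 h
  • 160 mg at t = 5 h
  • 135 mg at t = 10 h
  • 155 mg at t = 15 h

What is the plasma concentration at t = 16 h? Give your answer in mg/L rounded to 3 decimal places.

k = ln 2 / 16 = 0.04332 per h
Dose 1 (440 mg at t=0 h): 440·exp(−0.04332·16) = 220.000 mg/L
Dose 2 (160 mg at t=5 h): 160·exp(−0.04332·11) = 99.349 mg/L
Dose 3 (135 mg at t=10 h): 135·exp(−0.04332·6) = 104.099 mg/L
Dose 4 (155 mg at t=15 h): 155·exp(−0.04332·1) = 148.429 mg/L
C(16) = 220.000 + 99.349 + 104.099 + 148.429 = 571.876 mg/L

571.876 mg/L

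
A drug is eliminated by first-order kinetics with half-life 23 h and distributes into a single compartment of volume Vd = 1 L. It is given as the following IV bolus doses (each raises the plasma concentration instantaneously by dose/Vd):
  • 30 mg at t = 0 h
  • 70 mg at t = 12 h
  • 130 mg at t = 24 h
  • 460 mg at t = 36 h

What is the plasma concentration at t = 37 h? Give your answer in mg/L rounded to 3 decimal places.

k = ln 2 / 23 = 0.03014 per h
Dose 1 (30 mg at t=0 h): 30·exp(−0.03014·37) = 9.837 mg/L
Dose 2 (70 mg at t=12 h): 70·exp(−0.03014·25) = 32.953 mg/L
Dose 3 (130 mg at t=24 h): 130·exp(−0.03014·13) = 87.861 mg/L
Dose 4 (460 mg at t=36 h): 460·exp(−0.03014·1) = 446.344 mg/L
C(37) = 9.837 + 32.953 + 87.861 + 446.344 = 576.994 mg/L

576.994 mg/L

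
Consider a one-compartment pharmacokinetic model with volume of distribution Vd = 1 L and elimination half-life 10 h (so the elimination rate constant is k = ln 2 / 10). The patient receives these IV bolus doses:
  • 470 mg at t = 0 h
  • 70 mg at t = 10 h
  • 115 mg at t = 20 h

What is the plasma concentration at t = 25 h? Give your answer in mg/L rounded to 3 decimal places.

189.151 mg/L

k = ln 2 / 10 = 0.06931 per h
Dose 1 (470 mg at t=0 h): 470·exp(−0.06931·25) = 83.085 mg/L
Dose 2 (70 mg at t=10 h): 70·exp(−0.06931·15) = 24.749 mg/L
Dose 3 (115 mg at t=20 h): 115·exp(−0.06931·5) = 81.317 mg/L
C(25) = 83.085 + 24.749 + 81.317 = 189.151 mg/L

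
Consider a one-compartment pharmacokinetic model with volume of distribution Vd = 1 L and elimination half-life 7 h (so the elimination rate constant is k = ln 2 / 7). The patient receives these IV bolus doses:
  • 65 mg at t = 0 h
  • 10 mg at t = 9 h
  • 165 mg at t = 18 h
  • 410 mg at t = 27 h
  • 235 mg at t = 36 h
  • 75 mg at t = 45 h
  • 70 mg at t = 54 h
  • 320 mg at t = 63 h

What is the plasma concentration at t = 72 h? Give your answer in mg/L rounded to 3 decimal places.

k = ln 2 / 7 = 0.09902 per h
Dose 1 (65 mg at t=0 h): 65·exp(−0.09902·72) = 0.052 mg/L
Dose 2 (10 mg at t=9 h): 10·exp(−0.09902·63) = 0.020 mg/L
Dose 3 (165 mg at t=18 h): 165·exp(−0.09902·54) = 0.786 mg/L
Dose 4 (410 mg at t=27 h): 410·exp(−0.09902·45) = 4.760 mg/L
Dose 5 (235 mg at t=36 h): 235·exp(−0.09902·36) = 6.651 mg/L
Dose 6 (75 mg at t=45 h): 75·exp(−0.09902·27) = 5.175 mg/L
Dose 7 (70 mg at t=54 h): 70·exp(−0.09902·18) = 11.777 mg/L
Dose 8 (320 mg at t=63 h): 320·exp(−0.09902·9) = 131.254 mg/L
C(72) = 0.052 + 0.020 + 0.786 + 4.760 + 6.651 + 5.175 + 11.777 + 131.254 = 160.474 mg/L

160.474 mg/L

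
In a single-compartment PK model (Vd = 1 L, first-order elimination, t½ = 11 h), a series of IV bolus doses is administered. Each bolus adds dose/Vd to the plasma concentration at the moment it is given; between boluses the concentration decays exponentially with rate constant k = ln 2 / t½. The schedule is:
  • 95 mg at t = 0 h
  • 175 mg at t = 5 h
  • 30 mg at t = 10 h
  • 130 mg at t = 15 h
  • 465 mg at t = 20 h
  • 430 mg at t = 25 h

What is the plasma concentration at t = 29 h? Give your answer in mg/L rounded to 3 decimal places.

714.638 mg/L

k = ln 2 / 11 = 0.06301 per h
Dose 1 (95 mg at t=0 h): 95·exp(−0.06301·29) = 15.279 mg/L
Dose 2 (175 mg at t=5 h): 175·exp(−0.06301·24) = 38.570 mg/L
Dose 3 (30 mg at t=10 h): 30·exp(−0.06301·19) = 9.061 mg/L
Dose 4 (130 mg at t=15 h): 130·exp(−0.06301·14) = 53.804 mg/L
Dose 5 (465 mg at t=20 h): 465·exp(−0.06301·9) = 263.728 mg/L
Dose 6 (430 mg at t=25 h): 430·exp(−0.06301·4) = 334.197 mg/L
C(29) = 15.279 + 38.570 + 9.061 + 53.804 + 263.728 + 334.197 = 714.638 mg/L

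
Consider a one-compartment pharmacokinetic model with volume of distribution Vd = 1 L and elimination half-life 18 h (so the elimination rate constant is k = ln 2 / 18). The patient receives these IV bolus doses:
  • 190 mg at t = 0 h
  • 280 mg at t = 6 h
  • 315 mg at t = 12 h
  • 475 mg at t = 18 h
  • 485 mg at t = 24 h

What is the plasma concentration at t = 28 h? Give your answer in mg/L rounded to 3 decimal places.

1093.712 mg/L

k = ln 2 / 18 = 0.03851 per h
Dose 1 (190 mg at t=0 h): 190·exp(−0.03851·28) = 64.638 mg/L
Dose 2 (280 mg at t=6 h): 280·exp(−0.03851·22) = 120.014 mg/L
Dose 3 (315 mg at t=12 h): 315·exp(−0.03851·16) = 170.109 mg/L
Dose 4 (475 mg at t=18 h): 475·exp(−0.03851·10) = 323.188 mg/L
Dose 5 (485 mg at t=24 h): 485·exp(−0.03851·4) = 415.763 mg/L
C(28) = 64.638 + 120.014 + 170.109 + 323.188 + 415.763 = 1093.712 mg/L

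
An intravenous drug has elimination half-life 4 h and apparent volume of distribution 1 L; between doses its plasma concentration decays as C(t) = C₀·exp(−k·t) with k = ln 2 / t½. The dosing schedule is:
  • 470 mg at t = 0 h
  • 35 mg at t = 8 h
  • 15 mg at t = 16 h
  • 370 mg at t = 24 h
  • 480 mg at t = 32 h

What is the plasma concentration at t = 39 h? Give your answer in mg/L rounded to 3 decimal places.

k = ln 2 / 4 = 0.17329 per h
Dose 1 (470 mg at t=0 h): 470·exp(−0.17329·39) = 0.546 mg/L
Dose 2 (35 mg at t=8 h): 35·exp(−0.17329·31) = 0.163 mg/L
Dose 3 (15 mg at t=16 h): 15·exp(−0.17329·23) = 0.279 mg/L
Dose 4 (370 mg at t=24 h): 370·exp(−0.17329·15) = 27.500 mg/L
Dose 5 (480 mg at t=32 h): 480·exp(−0.17329·7) = 142.705 mg/L
C(39) = 0.546 + 0.163 + 0.279 + 27.500 + 142.705 = 171.192 mg/L

171.192 mg/L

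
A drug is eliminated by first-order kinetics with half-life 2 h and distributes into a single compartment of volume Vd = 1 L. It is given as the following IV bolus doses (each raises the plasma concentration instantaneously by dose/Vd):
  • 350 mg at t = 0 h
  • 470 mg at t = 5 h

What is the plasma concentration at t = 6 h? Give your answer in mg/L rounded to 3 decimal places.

k = ln 2 / 2 = 0.34657 per h
Dose 1 (350 mg at t=0 h): 350·exp(−0.34657·6) = 43.750 mg/L
Dose 2 (470 mg at t=5 h): 470·exp(−0.34657·1) = 332.340 mg/L
C(6) = 43.750 + 332.340 = 376.090 mg/L

376.090 mg/L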